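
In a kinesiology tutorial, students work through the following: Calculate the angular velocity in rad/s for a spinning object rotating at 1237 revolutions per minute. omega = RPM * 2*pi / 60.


omega = RPM * 2*pi / 60
= 1237 * 6.28318531 / 60
= 129.538 rad/s

129.538 rad/s


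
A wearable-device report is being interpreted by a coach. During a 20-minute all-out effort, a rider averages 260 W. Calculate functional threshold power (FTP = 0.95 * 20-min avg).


FTP = 0.95 * 260
= 247.0 W

247.0 W


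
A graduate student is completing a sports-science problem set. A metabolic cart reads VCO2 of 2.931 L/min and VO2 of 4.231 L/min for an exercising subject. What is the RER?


RER = VCO2 / VO2 = 2.931 / 4.231 = 0.6927

0.6927


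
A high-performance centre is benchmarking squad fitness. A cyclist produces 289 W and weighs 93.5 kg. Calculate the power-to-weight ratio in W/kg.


P/W = power / mass
= 289 / 93.5
= 3.091 W/kg

3.091 W/kg


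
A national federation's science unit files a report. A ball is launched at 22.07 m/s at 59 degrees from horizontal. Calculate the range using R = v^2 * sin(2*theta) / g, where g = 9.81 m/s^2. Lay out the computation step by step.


sin(2 * 59) = sin(118) = 0.882948
v^2 = 22.07^2 = 487.0849
R = 487.0849 * 0.882948 / 9.81
= 43.84 m

43.84 m


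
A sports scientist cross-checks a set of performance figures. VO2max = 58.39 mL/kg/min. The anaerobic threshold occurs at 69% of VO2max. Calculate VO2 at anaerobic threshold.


AT fraction = 69 / 100 = 0.69
AT VO2 = 58.39 * 0.69
= 40.29 mL/kg/min

40.29 mL/kg/min


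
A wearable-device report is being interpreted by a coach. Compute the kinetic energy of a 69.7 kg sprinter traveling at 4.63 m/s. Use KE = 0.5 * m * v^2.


Velocity squared = 21.4369
KE = 0.5 * 69.7 * 21.4369 = 747.08 J

747.08 J


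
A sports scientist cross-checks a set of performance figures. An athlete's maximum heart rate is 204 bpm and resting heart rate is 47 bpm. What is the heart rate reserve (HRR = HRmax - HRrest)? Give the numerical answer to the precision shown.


HRR = HRmax - HRrest
= 204 - 47
= 157 bpm

157 bpm


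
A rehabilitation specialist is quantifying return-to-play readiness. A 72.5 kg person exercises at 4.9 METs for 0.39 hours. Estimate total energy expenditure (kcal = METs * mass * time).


Energy = METs * mass(kg) * time(h)
= 4.9 * 72.5 * 0.39
= 138.55 kcal

138.55 kcal


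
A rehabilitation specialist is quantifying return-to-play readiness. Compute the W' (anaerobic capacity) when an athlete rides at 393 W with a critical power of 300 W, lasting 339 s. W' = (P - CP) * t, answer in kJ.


Above-CP power = 93 W
Duration = 339 s
W' = 93 * 339 = 31527 J
Convert: 31527 / 1000 = 31.527 kJ

31.527 kJ


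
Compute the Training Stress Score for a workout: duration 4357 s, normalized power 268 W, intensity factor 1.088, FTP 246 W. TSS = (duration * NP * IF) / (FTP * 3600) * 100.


Product = 4357 * 268 * 1.088 = 1270431.488
Base = 246 * 3600 = 885600
TSS = 1270431.488 / 885600 * 100 = 143.45

143.45 TSS


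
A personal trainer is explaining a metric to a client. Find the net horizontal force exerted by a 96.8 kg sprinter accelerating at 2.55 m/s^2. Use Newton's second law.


Newton's second law: F = m * a
F = 96.8 * 2.55 = 246.84 N

246.84 N


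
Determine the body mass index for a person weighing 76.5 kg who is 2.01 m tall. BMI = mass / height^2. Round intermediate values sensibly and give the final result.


BMI = mass / height^2
= 76.5 / 2.01^2
= 76.5 / 4.0401
= 18.94 kg/m^2

18.94 kg/m^2


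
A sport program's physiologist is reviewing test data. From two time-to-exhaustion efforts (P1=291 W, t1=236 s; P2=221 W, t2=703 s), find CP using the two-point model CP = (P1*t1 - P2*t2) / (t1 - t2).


Work in trial 1 = 68676 J
Work in trial 2 = 155363 J
Delta work = -86687 J
Delta time = -467 s
CP = -86687 / -467 = 185.63 W

185.63 W


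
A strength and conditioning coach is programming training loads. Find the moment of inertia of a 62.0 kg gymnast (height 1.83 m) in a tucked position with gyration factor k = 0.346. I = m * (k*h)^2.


Radius of gyration = 0.346 * 1.83 = 0.63318 m
I = 62.0 * 0.63318^2
= 62.0 * 0.400917
= 24.857 kg*m^2

24.857 kg*m^2


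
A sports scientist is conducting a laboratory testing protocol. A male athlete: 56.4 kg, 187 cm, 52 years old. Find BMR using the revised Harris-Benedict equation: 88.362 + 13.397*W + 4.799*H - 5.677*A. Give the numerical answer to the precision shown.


Intercept = 88.362
Weight contribution = 13.397 * 56.4 = 755.5908
Height contribution = 4.799 * 187 = 897.413
Age contribution = 5.677 * 52 = 295.204
BMR = 88.362 + 755.5908 + 897.413 - 295.204
= 1446.16 kcal/day

1446.16 kcal/day


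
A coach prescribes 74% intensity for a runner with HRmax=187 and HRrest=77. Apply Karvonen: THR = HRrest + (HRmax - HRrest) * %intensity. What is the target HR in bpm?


Heart rate reserve = 187 - 77 = 110
Intensity fraction = 74 / 100 = 0.74
THR = 77 + 110 * 0.74 = 158.4 bpm

158.4 bpm


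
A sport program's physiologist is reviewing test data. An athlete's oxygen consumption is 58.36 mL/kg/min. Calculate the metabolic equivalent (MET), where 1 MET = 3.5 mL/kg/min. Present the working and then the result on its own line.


MET = VO2 / 3.5
= 58.36 / 3.5
= 16.67 METs

16.67 METs


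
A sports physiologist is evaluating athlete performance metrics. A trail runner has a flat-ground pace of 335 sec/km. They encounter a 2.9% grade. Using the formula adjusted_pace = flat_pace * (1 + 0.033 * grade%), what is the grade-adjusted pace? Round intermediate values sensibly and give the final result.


Grade factor = 1 + 0.033 * 2.9 = 1.0957
Adjusted = 335 * 1.0957 = 367.06 sec/km

367.06 s/km


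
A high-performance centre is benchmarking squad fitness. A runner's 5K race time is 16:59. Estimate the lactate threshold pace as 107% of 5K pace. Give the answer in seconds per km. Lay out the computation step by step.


Total race time = 16*60 + 59 = 1019 seconds
5K pace = 1019 / 5 = 203.8 sec/km
LT pace = 203.8 * 1.07 = 218.07 sec/km

218.07 s/km


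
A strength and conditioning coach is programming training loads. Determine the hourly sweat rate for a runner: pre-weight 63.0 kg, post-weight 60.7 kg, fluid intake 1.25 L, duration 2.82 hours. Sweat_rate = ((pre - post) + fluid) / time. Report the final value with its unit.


Mass lost = 63.0 - 60.7 = 2.3 kg
Add fluid consumed: 2.3 + 1.25 = 3.55 L total sweat
Sweat rate = 3.55 / 2.82 = 1.259 L/h

1.259 L/h


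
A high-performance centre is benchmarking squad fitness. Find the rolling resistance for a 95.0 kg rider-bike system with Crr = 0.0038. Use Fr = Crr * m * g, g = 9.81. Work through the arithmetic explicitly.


m * g = 95.0 * 9.81 = 931.95 N
Fr = 0.0038 * 931.95 = 3.541 N

3.541 N


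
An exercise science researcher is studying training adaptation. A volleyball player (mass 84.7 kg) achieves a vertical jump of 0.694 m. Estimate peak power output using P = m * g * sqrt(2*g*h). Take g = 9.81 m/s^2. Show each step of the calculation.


2 * g * h = 2 * 9.81 * 0.694 = 13.61628
sqrt(13.61628) = 3.690024 m/s
P = 84.7 * 9.81 * 3.690024 = 3066.07 W

3066.07 W


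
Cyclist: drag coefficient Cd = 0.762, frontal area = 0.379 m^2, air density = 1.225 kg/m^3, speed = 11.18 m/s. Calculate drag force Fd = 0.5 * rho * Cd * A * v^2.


v^2 = 11.18^2 = 124.9924
Fd = 0.5 * 1.225 * 0.762 * 0.379 * 124.9924
= 22.11 N

22.11 N


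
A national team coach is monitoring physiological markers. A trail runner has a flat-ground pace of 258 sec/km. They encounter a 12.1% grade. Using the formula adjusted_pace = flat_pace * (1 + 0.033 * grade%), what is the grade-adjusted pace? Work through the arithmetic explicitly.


Grade factor = 1 + 0.033 * 12.1 = 1.3993
Adjusted = 258 * 1.3993 = 361.02 sec/km

361.02 s/km


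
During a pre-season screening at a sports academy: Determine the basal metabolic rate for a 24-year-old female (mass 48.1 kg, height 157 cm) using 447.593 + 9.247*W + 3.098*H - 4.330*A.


BMR = 447.593 + 9.247*48.1 + 3.098*157 - 4.330*24
= 1274.84 kcal/day

1274.84 kcal/day


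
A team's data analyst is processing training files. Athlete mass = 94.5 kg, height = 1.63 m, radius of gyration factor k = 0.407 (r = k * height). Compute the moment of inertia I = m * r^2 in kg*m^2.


r = k * height = 0.407 * 1.63 = 0.66341 m
r^2 = 0.66341^2 = 0.440113
I = 94.5 * 0.440113 = 41.591 kg*m^2

41.591 kg*m^2


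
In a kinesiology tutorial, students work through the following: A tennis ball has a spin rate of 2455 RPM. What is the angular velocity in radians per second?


Convert RPM to rad/s: multiply by 2*pi and divide by 60
omega = 2455 * 2 * pi / 60
= 257.087 rad/s

257.087 rad/s


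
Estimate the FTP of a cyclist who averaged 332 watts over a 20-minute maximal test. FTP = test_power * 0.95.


FTP = 332 * 0.95 = 315.4 W

315.4 W


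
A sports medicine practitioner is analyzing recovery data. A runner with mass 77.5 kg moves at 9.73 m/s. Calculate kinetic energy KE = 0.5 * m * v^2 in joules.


v^2 = 9.73^2 = 94.6729
KE = 0.5 * 77.5 * 94.6729
= 3668.57 J

3668.57 J


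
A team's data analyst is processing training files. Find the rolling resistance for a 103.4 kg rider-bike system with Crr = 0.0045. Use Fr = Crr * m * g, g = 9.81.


m * g = 103.4 * 9.81 = 1014.354 N
Fr = 0.0045 * 1014.354 = 4.565 N

4.565 N


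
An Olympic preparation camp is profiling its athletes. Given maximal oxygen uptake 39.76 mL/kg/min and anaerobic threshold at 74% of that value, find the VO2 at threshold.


Percentage as decimal = 0.74
VO2 at AT = 39.76 * 0.74 = 29.42 mL/kg/min

29.42 mL/kg/min


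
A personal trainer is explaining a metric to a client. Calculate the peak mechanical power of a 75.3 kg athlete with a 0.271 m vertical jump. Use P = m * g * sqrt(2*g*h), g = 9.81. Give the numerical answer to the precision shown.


First, sqrt(2gh) = sqrt(2 * 9.81 * 0.271)
= sqrt(5.31702) = 2.305866 m/s
Power = 75.3 * 9.81 * 2.305866 = 1703.33 W

1703.33 W


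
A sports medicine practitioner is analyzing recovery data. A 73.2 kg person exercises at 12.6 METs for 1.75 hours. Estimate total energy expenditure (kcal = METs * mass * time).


Energy = METs * mass(kg) * time(h)
= 12.6 * 73.2 * 1.75
= 1614.06 kcal

1614.06 kcal


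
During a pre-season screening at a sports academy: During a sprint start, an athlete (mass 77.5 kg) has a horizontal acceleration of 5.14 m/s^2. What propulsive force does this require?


Propulsive force = mass * acceleration
= 77.5 kg * 5.14 m/s^2
= 398.35 N

398.35 N


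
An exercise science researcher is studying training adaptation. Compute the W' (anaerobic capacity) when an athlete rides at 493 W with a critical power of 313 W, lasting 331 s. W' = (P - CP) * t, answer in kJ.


Above-CP power = 180 W
Duration = 331 s
W' = 180 * 331 = 59580 J
Convert: 59580 / 1000 = 59.58 kJ

59.58 kJ


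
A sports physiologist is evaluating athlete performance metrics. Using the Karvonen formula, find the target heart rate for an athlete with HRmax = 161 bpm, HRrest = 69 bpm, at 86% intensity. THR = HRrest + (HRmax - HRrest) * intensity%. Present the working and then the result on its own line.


HRR = 161 - 69 = 92
THR = 69 + 92 * 0.86
= 69 + 79.12
= 148.12 bpm

148.12 bpm


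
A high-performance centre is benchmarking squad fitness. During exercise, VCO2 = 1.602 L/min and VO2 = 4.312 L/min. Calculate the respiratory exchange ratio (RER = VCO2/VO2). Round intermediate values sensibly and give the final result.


RER = VCO2 / VO2
= 1.602 / 4.312
= 0.3715

0.3715


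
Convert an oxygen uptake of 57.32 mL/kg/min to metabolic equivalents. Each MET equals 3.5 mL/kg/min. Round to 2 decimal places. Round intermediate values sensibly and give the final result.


One MET = 3.5 mL/kg/min
Number of METs = 57.32 / 3.5
= 16.38 METs

16.38 METs


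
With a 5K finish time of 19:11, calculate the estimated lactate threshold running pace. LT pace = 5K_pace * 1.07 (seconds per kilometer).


Race duration = 1151 s for 5 km
Average pace = 1151 / 5 = 230.2 s/km
LT pace = 230.2 * 1.07
= 246.31 s/km

246.31 s/km


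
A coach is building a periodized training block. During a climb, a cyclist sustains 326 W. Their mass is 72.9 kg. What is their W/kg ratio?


Power-to-weight = 326 W / 72.9 kg
= 4.472 W/kg

4.472 W/kg


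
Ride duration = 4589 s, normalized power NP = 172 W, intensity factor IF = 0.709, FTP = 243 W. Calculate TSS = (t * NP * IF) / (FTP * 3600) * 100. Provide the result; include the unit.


Numerator = 4589 * 172 * 0.709 = 559619.372
Denominator = 243 * 3600 = 874800
TSS = 559619.372 / 874800 * 100
= 63.97

63.97 TSS


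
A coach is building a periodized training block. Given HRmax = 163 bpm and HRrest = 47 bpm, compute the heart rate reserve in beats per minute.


Heart rate reserve = maximum HR minus resting HR
HRR = 163 - 47 = 116 bpm

116 bpm


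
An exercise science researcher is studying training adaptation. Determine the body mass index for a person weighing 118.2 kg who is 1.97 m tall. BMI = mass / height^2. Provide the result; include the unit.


BMI = mass / height^2
= 118.2 / 1.97^2
= 118.2 / 3.8809
= 30.46 kg/m^2

30.46 kg/m^2


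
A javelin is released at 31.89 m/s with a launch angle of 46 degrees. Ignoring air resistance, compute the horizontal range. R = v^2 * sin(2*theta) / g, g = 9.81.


Launch speed squared = 1016.9721
sin(2 * 46 deg) = 0.999391
Range = 1016.9721 * 0.999391 / 9.81
= 103.604 m

103.604 m


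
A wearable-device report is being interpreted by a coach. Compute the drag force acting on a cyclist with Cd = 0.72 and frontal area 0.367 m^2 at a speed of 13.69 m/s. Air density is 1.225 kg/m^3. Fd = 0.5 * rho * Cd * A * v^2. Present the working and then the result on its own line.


Step 1: v^2 = 187.4161
Step 2: Fd = 0.5 * 1.225 * 0.72 * 0.367 * 187.4161
= 30.333 N

30.333 N


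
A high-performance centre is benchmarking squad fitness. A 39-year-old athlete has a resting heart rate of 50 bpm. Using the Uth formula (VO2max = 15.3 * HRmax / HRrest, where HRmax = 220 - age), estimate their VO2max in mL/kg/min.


HRmax = 220 - 39 = 181 bpm
Ratio = HRmax / HRrest = 181 / 50 = 3.62
VO2max = 15.3 * 3.62 = 55.39 mL/kg/min

55.39 mL/kg/min


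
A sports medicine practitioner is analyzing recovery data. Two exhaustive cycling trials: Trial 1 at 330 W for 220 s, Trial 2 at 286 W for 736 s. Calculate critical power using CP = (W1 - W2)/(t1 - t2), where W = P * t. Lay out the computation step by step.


W1 = 330 * 220 = 72600 J
W2 = 286 * 736 = 210496 J
CP = (72600 - 210496) / (220 - 736)
= -137896 / -516
= 267.24 W

267.24 W


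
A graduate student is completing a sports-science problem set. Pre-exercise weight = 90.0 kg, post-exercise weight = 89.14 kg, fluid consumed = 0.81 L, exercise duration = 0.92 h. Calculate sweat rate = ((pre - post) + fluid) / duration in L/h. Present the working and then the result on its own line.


Weight loss = 90.0 - 89.14 = 0.86 kg (approx L)
Total sweat = 0.86 + 0.81 = 1.67 L
Sweat rate = 1.67 / 0.92 = 1.815 L/h

1.815 L/h


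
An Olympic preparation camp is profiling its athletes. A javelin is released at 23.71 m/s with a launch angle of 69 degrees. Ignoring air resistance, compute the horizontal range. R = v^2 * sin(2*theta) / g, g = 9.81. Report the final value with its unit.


Launch speed squared = 562.1641
sin(2 * 69 deg) = 0.669131
Range = 562.1641 * 0.669131 / 9.81
= 38.345 m

38.345 m


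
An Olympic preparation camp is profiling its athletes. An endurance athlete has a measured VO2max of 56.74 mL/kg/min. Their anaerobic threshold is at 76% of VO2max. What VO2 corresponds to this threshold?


Anaerobic threshold VO2 = VO2max * 76%
= 56.74 * 0.76
= 43.12 mL/kg/min

43.12 mL/kg/min


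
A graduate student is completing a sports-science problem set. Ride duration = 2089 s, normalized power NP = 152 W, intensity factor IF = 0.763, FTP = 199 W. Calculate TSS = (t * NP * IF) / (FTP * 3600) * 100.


Numerator = 2089 * 152 * 0.763 = 242273.864
Denominator = 199 * 3600 = 716400
TSS = 242273.864 / 716400 * 100
= 33.82

33.82 TSS


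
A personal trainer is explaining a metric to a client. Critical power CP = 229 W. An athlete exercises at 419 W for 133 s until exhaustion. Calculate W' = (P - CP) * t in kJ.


P - CP = 419 - 229 = 190 W
W' = 190 * 133 = 25270 J
= 25270 / 1000 = 25.27 kJ

25.27 kJ


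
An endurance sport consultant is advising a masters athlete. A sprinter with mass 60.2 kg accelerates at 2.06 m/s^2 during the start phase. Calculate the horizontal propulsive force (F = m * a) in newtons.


F = m * a
= 60.2 * 2.06
= 124.01 N

124.01 N


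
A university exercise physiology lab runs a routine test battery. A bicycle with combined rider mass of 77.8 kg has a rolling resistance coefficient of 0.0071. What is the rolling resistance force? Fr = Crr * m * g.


Fr = 0.0071 * 77.8 * 9.81
= 0.55238 * 9.81
= 5.419 N

5.419 N


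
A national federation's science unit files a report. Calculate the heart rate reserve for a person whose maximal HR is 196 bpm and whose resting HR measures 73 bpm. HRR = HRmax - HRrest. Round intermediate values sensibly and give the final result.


HRmax = 196 bpm
HRrest = 73 bpm
HRR = 196 - 73 = 123 bpm

123 bpm


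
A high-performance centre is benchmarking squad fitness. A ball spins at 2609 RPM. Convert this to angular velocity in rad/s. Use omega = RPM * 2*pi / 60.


omega = 2609 * 2 * pi / 60
= 2609 * 6.28318531 / 60
= 16392.83 / 60
= 273.214 rad/s

273.214 rad/s


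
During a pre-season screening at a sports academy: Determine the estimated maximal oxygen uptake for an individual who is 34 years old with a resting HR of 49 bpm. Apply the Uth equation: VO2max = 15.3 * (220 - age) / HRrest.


HRmax = 220 - 34 = 186
VO2max = 15.3 * (186 / 49)
= 15.3 * 3.7959
= 58.08 mL/kg/min

58.08 mL/kg/min


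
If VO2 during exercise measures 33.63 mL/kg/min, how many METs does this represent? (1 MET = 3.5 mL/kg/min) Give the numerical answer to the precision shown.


METs = VO2 / 3.5 = 33.63 / 3.5 = 9.61

9.61 METs


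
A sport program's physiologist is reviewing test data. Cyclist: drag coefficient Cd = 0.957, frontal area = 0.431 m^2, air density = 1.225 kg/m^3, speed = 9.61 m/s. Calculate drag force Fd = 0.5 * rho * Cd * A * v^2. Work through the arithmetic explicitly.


v^2 = 9.61^2 = 92.3521
Fd = 0.5 * 1.225 * 0.957 * 0.431 * 92.3521
= 23.331 N

23.331 N


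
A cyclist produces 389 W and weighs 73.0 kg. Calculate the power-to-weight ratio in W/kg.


P/W = power / mass
= 389 / 73.0
= 5.329 W/kg

5.329 W/kg


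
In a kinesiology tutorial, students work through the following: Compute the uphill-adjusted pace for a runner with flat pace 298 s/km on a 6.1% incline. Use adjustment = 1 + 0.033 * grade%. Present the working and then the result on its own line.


Adjustment factor = 1 + 0.033 * 6.1 = 1.2013
Grade-adjusted pace = 298 * 1.2013 = 357.99 s/km

357.99 s/km


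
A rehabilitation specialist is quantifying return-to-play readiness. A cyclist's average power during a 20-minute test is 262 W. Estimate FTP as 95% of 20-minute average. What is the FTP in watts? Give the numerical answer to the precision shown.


FTP = 20-min power * 0.95
= 262 * 0.95
= 248.9 W

248.9 W


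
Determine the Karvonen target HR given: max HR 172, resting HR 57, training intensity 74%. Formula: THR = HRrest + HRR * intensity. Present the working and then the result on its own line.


HRR = HRmax - HRrest = 172 - 57 = 115
THR = 57 + 115 * 0.74
= 142.1 bpm

142.1 bpm


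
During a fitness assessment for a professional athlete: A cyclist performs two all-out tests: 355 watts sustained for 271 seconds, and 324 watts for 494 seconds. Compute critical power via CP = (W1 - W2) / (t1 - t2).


W1 = P1 * t1 = 355 * 271 = 96205 J
W2 = P2 * t2 = 324 * 494 = 160056 J
CP = (96205 - 160056) / (271 - 494)
= 286.33 W

286.33 W


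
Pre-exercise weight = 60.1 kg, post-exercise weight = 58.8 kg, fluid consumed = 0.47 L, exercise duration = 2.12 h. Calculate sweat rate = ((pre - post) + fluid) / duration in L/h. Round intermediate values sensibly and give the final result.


Weight loss = 60.1 - 58.8 = 1.3 kg (approx L)
Total sweat = 1.3 + 0.47 = 1.77 L
Sweat rate = 1.77 / 2.12 = 0.835 L/h

0.835 L/h


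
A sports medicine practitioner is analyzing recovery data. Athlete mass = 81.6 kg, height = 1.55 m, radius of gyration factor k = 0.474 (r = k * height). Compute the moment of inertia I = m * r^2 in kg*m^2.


r = k * height = 0.474 * 1.55 = 0.7347 m
r^2 = 0.7347^2 = 0.539784
I = 81.6 * 0.539784 = 44.046 kg*m^2

44.046 kg*m^2


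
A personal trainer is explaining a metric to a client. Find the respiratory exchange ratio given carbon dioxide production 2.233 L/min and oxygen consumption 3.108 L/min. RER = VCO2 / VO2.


VCO2 = 2.233 L/min
VO2 = 3.108 L/min
RER = 2.233 / 3.108 = 0.7185

0.7185


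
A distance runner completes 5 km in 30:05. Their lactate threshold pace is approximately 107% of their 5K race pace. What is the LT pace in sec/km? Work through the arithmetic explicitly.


Convert to seconds: 30 min 5 s = 1805 s
Pace per km = 1805 / 5 = 361.0 s/km
LT pace = 361.0 * 1.07 = 386.27 s/km

386.27 s/km


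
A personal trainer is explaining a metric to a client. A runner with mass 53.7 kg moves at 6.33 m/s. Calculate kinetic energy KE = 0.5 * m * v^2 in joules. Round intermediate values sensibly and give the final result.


v^2 = 6.33^2 = 40.0689
KE = 0.5 * 53.7 * 40.0689
= 1075.85 J

1075.85 J


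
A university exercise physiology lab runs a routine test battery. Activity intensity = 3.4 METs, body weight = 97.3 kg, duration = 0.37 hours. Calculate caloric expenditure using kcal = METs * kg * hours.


kcal = 3.4 * 97.3 * 0.37
= 330.82 * 0.37
= 122.4 kcal

122.4 kcal


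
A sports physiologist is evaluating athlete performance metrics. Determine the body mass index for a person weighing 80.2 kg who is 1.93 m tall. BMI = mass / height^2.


BMI = mass / height^2
= 80.2 / 1.93^2
= 80.2 / 3.7249
= 21.53 kg/m^2

21.53 kg/m^2


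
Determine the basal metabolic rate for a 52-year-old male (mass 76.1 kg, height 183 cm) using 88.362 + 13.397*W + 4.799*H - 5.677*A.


BMR = 88.362 + 13.397*76.1 + 4.799*183 - 5.677*52
= 1690.89 kcal/day

1690.89 kcal/day


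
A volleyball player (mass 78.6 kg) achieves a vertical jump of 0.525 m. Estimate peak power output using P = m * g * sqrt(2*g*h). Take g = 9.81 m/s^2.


2 * g * h = 2 * 9.81 * 0.525 = 10.3005
sqrt(10.3005) = 3.209439 m/s
P = 78.6 * 9.81 * 3.209439 = 2474.69 W

2474.69 W


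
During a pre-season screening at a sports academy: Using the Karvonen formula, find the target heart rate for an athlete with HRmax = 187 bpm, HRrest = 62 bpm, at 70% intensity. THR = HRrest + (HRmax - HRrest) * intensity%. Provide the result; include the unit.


HRR = 187 - 62 = 125
THR = 62 + 125 * 0.7
= 62 + 87.5
= 149.5 bpm

149.5 bpm


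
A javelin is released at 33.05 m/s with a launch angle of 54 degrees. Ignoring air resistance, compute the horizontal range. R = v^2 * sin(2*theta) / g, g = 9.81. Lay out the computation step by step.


Launch speed squared = 1092.3025
sin(2 * 54 deg) = 0.951057
Range = 1092.3025 * 0.951057 / 9.81
= 105.896 m

105.896 m


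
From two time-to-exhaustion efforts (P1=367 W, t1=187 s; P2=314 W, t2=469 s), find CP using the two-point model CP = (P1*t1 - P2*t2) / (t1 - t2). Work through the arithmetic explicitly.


Work in trial 1 = 68629 J
Work in trial 2 = 147266 J
Delta work = -78637 J
Delta time = -282 s
CP = -78637 / -282 = 278.85 W

278.85 W


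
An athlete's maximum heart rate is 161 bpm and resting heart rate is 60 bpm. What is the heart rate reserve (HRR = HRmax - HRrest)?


HRR = HRmax - HRrest
= 161 - 60
= 101 bpm

101 bpm


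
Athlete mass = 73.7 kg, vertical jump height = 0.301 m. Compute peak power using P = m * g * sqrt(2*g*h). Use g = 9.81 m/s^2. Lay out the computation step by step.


sqrt(2 * 9.81 * 0.301) = sqrt(5.90562) = 2.430148 m/s
P = 73.7 * 9.81 * 2.430148
= 1756.99 W

1756.99 W


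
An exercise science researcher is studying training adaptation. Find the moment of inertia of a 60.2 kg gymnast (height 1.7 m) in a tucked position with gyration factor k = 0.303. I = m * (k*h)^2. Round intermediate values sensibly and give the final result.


Radius of gyration = 0.303 * 1.7 = 0.5151 m
I = 60.2 * 0.5151^2
= 60.2 * 0.265328
= 15.973 kg*m^2

15.973 kg*m^2


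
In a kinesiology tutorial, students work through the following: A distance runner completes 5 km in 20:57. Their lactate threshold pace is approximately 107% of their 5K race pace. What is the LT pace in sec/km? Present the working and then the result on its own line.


Convert to seconds: 20 min 57 s = 1257 s
Pace per km = 1257 / 5 = 251.4 s/km
LT pace = 251.4 * 1.07 = 269.0 s/km

269.0 s/km


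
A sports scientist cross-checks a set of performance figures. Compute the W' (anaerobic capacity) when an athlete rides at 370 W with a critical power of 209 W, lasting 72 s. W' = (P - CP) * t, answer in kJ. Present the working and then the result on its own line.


Above-CP power = 161 W
Duration = 72 s
W' = 161 * 72 = 11592 J
Convert: 11592 / 1000 = 11.592 kJ

11.592 kJ


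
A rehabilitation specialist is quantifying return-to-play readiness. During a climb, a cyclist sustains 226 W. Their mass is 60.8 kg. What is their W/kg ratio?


Power-to-weight = 226 W / 60.8 kg
= 3.717 W/kg

3.717 W/kg


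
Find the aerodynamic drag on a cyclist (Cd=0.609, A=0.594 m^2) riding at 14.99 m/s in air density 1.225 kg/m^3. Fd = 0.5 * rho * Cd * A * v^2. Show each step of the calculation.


Fd = 0.5 * 1.225 * 0.609 * 0.594 * 14.99^2
= 0.5 * 1.225 * 0.609 * 0.594 * 224.7001
= 49.787 N

49.787 N


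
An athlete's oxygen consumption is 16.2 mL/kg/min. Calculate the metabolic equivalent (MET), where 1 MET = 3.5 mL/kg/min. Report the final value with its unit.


MET = VO2 / 3.5
= 16.2 / 3.5
= 4.63 METs

4.63 METs


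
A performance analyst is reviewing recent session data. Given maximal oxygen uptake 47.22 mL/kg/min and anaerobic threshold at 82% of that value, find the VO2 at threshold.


Percentage as decimal = 0.82
VO2 at AT = 47.22 * 0.82 = 38.72 mL/kg/min

38.72 mL/kg/min


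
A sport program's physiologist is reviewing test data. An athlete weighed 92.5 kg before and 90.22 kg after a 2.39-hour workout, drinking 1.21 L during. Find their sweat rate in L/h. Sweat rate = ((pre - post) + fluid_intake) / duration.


Body mass change = 2.28 kg
Total sweat loss = 2.28 + 1.21 = 3.49 L
Rate = 3.49 / 2.39 = 1.46 L/h

1.46 L/h


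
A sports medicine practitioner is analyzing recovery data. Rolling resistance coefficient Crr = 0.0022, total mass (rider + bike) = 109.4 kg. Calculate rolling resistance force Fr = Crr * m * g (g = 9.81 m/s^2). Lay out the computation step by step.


Fr = Crr * m * g
= 0.0022 * 109.4 * 9.81
= 2.361 N

2.361 N


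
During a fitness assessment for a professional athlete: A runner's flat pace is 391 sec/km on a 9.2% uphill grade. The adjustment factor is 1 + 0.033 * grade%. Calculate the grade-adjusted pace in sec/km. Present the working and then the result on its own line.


Factor = 1 + 0.033 * 9.2 = 1.3036
Adjusted pace = 391 * 1.3036
= 509.71 sec/km

509.71 s/km


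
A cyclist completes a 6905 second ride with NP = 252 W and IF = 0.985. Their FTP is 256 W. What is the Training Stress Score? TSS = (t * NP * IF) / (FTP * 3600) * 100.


t * NP * IF = 6905 * 252 * 0.985 = 1713959.1
FTP * 3600 = 921600
TSS = (1713959.1 / 921600) * 100 = 185.98

185.98 TSS


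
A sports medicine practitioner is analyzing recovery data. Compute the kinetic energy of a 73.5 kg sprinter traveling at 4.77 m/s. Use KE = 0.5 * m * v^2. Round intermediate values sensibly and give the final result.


Velocity squared = 22.7529
KE = 0.5 * 73.5 * 22.7529 = 836.17 J

836.17 J


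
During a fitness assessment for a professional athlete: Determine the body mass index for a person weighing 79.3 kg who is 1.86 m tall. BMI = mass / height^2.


BMI = mass / height^2
= 79.3 / 1.86^2
= 79.3 / 3.4596
= 22.92 kg/m^2

22.92 kg/m^2


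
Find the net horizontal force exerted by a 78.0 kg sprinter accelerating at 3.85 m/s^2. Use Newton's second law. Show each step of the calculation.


Newton's second law: F = m * a
F = 78.0 * 3.85 = 300.3 N

300.3 N


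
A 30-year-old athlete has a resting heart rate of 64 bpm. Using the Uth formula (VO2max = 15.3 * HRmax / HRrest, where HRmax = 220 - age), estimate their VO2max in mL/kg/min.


HRmax = 220 - 30 = 190 bpm
Ratio = HRmax / HRrest = 190 / 64 = 2.9688
VO2max = 15.3 * 2.9688 = 45.42 mL/kg/min

45.42 mL/kg/min


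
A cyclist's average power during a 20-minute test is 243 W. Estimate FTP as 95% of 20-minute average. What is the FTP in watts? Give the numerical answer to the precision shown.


FTP = 20-min power * 0.95
= 243 * 0.95
= 230.85 W

230.85 W


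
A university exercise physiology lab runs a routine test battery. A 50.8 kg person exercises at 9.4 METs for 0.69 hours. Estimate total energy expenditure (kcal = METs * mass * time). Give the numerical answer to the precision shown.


Energy = METs * mass(kg) * time(h)
= 9.4 * 50.8 * 0.69
= 329.49 kcal

329.49 kcal


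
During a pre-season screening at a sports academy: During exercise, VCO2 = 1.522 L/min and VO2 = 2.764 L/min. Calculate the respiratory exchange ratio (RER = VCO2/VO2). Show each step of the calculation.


RER = VCO2 / VO2
= 1.522 / 2.764
= 0.5507

0.5507


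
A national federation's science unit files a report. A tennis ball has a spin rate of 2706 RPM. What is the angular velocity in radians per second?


Convert RPM to rad/s: multiply by 2*pi and divide by 60
omega = 2706 * 2 * pi / 60
= 283.372 rad/s

283.372 rad/s


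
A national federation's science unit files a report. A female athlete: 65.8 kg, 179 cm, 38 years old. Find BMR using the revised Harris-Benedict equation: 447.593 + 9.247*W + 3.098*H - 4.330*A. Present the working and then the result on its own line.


Intercept = 447.593
Weight contribution = 9.247 * 65.8 = 608.4526
Height contribution = 3.098 * 179 = 554.542
Age contribution = 4.33 * 38 = 164.54
BMR = 447.593 + 608.4526 + 554.542 - 164.54
= 1446.05 kcal/day

1446.05 kcal/day


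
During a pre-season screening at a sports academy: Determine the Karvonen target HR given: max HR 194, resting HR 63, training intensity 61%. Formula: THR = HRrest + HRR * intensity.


HRR = HRmax - HRrest = 194 - 63 = 131
THR = 63 + 131 * 0.61
= 142.91 bpm

142.91 bpm


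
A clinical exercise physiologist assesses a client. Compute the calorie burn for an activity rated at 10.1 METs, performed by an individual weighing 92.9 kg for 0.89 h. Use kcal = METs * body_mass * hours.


Product of METs and mass = 10.1 * 92.9 = 938.29
Total kcal = 938.29 * 0.89 = 835.08 kcal

835.08 kcal


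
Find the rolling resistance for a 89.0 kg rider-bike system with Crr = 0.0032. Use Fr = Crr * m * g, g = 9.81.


m * g = 89.0 * 9.81 = 873.09 N
Fr = 0.0032 * 873.09 = 2.794 N

2.794 N


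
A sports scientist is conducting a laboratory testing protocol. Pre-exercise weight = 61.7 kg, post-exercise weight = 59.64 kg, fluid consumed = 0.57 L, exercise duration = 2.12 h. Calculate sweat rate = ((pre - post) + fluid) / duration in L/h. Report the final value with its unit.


Weight loss = 61.7 - 59.64 = 2.06 kg (approx L)
Total sweat = 2.06 + 0.57 = 2.63 L
Sweat rate = 2.63 / 2.12 = 1.241 L/h

1.241 L/h


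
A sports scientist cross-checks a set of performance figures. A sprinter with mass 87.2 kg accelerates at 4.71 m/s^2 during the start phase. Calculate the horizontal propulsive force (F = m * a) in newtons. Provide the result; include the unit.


F = m * a
= 87.2 * 4.71
= 410.71 N

410.71 N


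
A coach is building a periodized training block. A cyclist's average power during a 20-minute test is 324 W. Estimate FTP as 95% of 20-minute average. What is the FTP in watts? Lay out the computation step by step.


FTP = 20-min power * 0.95
= 324 * 0.95
= 307.8 W

307.8 W


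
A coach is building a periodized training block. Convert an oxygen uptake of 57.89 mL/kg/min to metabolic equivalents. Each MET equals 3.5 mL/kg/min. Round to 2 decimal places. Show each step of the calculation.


One MET = 3.5 mL/kg/min
Number of METs = 57.89 / 3.5
= 16.54 METs

16.54 METs


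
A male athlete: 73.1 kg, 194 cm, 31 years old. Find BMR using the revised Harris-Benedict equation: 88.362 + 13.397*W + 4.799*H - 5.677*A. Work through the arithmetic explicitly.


Intercept = 88.362
Weight contribution = 13.397 * 73.1 = 979.3207
Height contribution = 4.799 * 194 = 931.006
Age contribution = 5.677 * 31 = 175.987
BMR = 88.362 + 979.3207 + 931.006 - 175.987
= 1822.7 kcal/day

1822.7 kcal/day


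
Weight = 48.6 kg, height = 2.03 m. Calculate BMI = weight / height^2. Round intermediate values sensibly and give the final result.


height^2 = 2.03^2 = 4.1209
BMI = 48.6 / 4.1209 = 11.79 kg/m^2

11.79 kg/m^2


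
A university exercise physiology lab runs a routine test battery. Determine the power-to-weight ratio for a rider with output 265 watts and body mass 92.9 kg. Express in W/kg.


P/W = 265 / 92.9 = 2.853 W/kg

2.853 W/kg


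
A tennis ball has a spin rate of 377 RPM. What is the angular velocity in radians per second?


Convert RPM to rad/s: multiply by 2*pi and divide by 60
omega = 377 * 2 * pi / 60
= 39.479 rad/s

39.479 rad/s


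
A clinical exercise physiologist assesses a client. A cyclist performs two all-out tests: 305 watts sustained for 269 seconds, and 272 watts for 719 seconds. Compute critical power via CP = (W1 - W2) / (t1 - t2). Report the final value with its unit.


W1 = P1 * t1 = 305 * 269 = 82045 J
W2 = P2 * t2 = 272 * 719 = 195568 J
CP = (82045 - 195568) / (269 - 719)
= 252.27 W

252.27 W


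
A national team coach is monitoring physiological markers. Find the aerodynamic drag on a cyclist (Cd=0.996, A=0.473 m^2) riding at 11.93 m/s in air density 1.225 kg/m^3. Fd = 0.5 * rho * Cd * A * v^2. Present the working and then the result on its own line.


Fd = 0.5 * 1.225 * 0.996 * 0.473 * 11.93^2
= 0.5 * 1.225 * 0.996 * 0.473 * 142.3249
= 41.068 N

41.068 N


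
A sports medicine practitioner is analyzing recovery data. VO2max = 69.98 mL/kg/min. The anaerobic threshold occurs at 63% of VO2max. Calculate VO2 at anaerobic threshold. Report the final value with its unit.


AT fraction = 63 / 100 = 0.63
AT VO2 = 69.98 * 0.63
= 44.09 mL/kg/min

44.09 mL/kg/min


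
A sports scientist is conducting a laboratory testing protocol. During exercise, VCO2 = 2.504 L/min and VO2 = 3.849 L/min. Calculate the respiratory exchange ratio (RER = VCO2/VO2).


RER = VCO2 / VO2
= 2.504 / 3.849
= 0.6506

0.6506


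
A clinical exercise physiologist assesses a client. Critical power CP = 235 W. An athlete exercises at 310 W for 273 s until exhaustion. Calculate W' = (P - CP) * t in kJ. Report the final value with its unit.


P - CP = 310 - 235 = 75 W
W' = 75 * 273 = 20475 J
= 20475 / 1000 = 20.475 kJ

20.475 kJ


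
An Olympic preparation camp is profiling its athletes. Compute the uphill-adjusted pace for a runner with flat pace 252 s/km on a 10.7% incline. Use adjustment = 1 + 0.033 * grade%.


Adjustment factor = 1 + 0.033 * 10.7 = 1.3531
Grade-adjusted pace = 252 * 1.3531 = 340.98 s/km

340.98 s/km


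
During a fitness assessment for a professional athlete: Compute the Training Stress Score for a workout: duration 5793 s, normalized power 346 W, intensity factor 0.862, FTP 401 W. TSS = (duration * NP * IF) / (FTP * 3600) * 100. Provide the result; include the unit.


Product = 5793 * 346 * 0.862 = 1727773.836
Base = 401 * 3600 = 1443600
TSS = 1727773.836 / 1443600 * 100 = 119.69

119.69 TSS


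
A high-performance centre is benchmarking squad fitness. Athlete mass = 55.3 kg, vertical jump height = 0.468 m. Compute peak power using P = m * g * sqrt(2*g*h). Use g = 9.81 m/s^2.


sqrt(2 * 9.81 * 0.468) = sqrt(9.18216) = 3.030208 m/s
P = 55.3 * 9.81 * 3.030208
= 1643.87 W

1643.87 W


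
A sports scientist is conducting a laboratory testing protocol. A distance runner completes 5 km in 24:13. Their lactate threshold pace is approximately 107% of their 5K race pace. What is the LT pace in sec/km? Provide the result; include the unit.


Convert to seconds: 24 min 13 s = 1453 s
Pace per km = 1453 / 5 = 290.6 s/km
LT pace = 290.6 * 1.07 = 310.94 s/km

310.94 s/km


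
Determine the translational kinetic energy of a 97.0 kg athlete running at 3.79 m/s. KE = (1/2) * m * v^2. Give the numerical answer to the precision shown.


KE = 0.5 * m * v^2
= 0.5 * 97.0 * 3.79^2
= 0.5 * 97.0 * 14.3641
= 696.66 J

696.66 J


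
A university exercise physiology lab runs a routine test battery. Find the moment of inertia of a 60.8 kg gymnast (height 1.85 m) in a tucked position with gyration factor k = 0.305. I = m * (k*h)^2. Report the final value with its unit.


Radius of gyration = 0.305 * 1.85 = 0.56425 m
I = 60.8 * 0.56425^2
= 60.8 * 0.318378
= 19.357 kg*m^2

19.357 kg*m^2


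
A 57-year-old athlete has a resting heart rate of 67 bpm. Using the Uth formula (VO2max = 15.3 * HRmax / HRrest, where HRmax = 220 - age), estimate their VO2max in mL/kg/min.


HRmax = 220 - 57 = 163 bpm
Ratio = HRmax / HRrest = 163 / 67 = 2.4328
VO2max = 15.3 * 2.4328 = 37.22 mL/kg/min

37.22 mL/kg/min


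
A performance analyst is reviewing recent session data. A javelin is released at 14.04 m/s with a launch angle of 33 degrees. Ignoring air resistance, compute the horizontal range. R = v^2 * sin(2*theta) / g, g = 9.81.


Launch speed squared = 197.1216
sin(2 * 33 deg) = 0.913545
Range = 197.1216 * 0.913545 / 9.81
= 18.357 m

18.357 m


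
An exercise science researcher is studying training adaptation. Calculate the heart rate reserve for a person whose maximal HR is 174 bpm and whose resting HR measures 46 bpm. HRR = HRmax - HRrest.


HRmax = 174 bpm
HRrest = 46 bpm
HRR = 174 - 46 = 128 bpm

128 bpm


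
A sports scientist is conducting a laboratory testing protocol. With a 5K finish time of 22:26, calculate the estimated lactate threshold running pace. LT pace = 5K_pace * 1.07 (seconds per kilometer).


Race duration = 1346 s for 5 km
Average pace = 1346 / 5 = 269.2 s/km
LT pace = 269.2 * 1.07
= 288.04 s/km

288.04 s/km


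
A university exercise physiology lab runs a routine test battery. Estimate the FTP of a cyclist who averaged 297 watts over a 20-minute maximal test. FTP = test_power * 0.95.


FTP = 297 * 0.95 = 282.15 W

282.15 W


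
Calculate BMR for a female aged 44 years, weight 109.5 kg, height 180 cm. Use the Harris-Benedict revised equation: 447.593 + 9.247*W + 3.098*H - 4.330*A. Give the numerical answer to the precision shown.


Substituting values:
W term = 9.247 * 109.5 = 1012.5465
H term = 3.098 * 180 = 557.64
A term = 4.330 * 44 = 190.52
BMR = 1827.26 kcal/day

1827.26 kcal/day


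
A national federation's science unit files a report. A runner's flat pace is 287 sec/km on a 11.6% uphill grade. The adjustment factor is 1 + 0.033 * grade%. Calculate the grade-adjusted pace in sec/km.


Factor = 1 + 0.033 * 11.6 = 1.3828
Adjusted pace = 287 * 1.3828
= 396.86 sec/km

396.86 s/km


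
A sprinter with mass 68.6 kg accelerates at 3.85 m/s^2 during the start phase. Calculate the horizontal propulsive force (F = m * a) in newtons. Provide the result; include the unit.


F = m * a
= 68.6 * 3.85
= 264.11 N

264.11 N


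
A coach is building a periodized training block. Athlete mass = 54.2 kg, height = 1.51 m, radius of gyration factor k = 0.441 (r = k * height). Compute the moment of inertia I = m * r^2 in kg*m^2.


r = k * height = 0.441 * 1.51 = 0.66591 m
r^2 = 0.66591^2 = 0.443436
I = 54.2 * 0.443436 = 24.034 kg*m^2

24.034 kg*m^2
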